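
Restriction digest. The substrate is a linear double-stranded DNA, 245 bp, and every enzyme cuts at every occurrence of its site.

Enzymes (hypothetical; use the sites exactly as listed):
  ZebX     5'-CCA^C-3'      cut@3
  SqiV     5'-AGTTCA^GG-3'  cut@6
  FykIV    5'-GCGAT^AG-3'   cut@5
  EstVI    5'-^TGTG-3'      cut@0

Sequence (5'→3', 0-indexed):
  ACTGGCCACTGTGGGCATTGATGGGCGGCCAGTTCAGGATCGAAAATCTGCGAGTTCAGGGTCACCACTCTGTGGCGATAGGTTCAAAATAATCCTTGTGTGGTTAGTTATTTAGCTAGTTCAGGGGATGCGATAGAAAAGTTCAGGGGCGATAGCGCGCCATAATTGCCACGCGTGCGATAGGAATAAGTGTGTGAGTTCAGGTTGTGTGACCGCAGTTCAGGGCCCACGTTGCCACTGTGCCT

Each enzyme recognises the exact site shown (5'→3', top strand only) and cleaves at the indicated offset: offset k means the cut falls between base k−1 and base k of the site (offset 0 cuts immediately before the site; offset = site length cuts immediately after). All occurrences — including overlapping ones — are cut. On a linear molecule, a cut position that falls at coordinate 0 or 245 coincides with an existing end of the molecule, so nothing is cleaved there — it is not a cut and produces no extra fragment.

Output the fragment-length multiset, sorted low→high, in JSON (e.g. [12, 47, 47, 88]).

Per-enzyme occurrences:
  ZebX (CCAC, off=3): starts [5, 64, 168, 226, 234] → cuts [8, 67, 171, 229, 237]
  SqiV (AGTTCAGG, off=6): starts [30, 52, 117, 139, 196, 216] → cuts [36, 58, 123, 145, 202, 222]
  FykIV (GCGATAG, off=5): starts [74, 129, 148, 176] → cuts [79, 134, 153, 181]
  EstVI (TGTG, off=0): starts [9, 70, 96, 98, 190, 192, 205, 207, 238] → cuts [9, 70, 96, 98, 190, 192, 205, 207, 238]

All cut coordinates (distinct, sorted): [8, 9, 36, 58, 67, 70, 79, 96, 98, 123, 134, 145, 153, 171, 181, 190, 192, 202, 205, 207, 222, 229, 237, 238]

Fragments:
  [0,8): 8 bp
  [8,9): 1 bp
  [9,36): 27 bp
  [36,58): 22 bp
  [58,67): 9 bp
  [67,70): 3 bp
  [70,79): 9 bp
  [79,96): 17 bp
  [96,98): 2 bp
  [98,123): 25 bp
  [123,134): 11 bp
  [134,145): 11 bp
  [145,153): 8 bp
  [153,171): 18 bp
  [171,181): 10 bp
  [181,190): 9 bp
  [190,192): 2 bp
  [192,202): 10 bp
  [202,205): 3 bp
  [205,207): 2 bp
  [207,222): 15 bp
  [222,229): 7 bp
  [229,237): 8 bp
  [237,238): 1 bp
  [238,245): 7 bp

[1,1,2,2,2,3,3,7,7,8,8,8,9,9,9,10,10,11,11,15,17,18,22,25,27]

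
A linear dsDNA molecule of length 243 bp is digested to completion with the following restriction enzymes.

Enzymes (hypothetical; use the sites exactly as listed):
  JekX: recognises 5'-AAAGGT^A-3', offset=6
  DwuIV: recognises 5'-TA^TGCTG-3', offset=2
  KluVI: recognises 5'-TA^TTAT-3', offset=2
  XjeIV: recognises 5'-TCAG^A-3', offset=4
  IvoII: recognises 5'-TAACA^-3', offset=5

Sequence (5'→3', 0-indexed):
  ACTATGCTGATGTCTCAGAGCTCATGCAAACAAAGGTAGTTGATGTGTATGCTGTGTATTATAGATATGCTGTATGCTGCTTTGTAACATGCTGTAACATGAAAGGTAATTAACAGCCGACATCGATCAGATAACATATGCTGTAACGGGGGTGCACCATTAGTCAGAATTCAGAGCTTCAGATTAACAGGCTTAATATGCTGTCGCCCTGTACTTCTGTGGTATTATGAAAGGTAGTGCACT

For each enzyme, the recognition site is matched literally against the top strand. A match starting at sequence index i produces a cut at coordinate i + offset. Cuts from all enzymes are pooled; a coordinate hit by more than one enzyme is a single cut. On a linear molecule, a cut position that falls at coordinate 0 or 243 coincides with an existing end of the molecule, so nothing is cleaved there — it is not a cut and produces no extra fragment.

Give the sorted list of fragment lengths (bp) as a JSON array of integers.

[2,4,6,7,7,7,8,8,8,8,9,9,9,10,11,12,14,15,15,19,26,29]

Scan for sites:
  JekX (AAAGGTA, off=6): starts [31, 101, 229] → cuts [37, 107, 235]
  DwuIV (TATGCTG, off=2): starts [2, 47, 65, 72, 136, 196] → cuts [4, 49, 67, 74, 138, 198]
  KluVI (TATTAT, off=2): starts [56, 222] → cuts [58, 224]
  XjeIV (TCAGA, off=4): starts [14, 126, 163, 170, 178] → cuts [18, 130, 167, 174, 182]
  IvoII (TAACA, off=5): starts [84, 94, 110, 131, 184] → cuts [89, 99, 115, 136, 189]

All cut coordinates (distinct, sorted): [4, 18, 37, 49, 58, 67, 74, 89, 99, 107, 115, 130, 136, 138, 167, 174, 182, 189, 198, 224, 235]

Fragment lengths:
  [0,4): 4 bp
  [4,18): 14 bp
  [18,37): 19 bp
  [37,49): 12 bp
  [49,58): 9 bp
  [58,67): 9 bp
  [67,74): 7 bp
  [74,89): 15 bp
  [89,99): 10 bp
  [99,107): 8 bp
  [107,115): 8 bp
  [115,130): 15 bp
  [130,136): 6 bp
  [136,138): 2 bp
  [138,167): 29 bp
  [167,174): 7 bp
  [174,182): 8 bp
  [182,189): 7 bp
  [189,198): 9 bp
  [198,224): 26 bp
  [224,235): 11 bp
  [235,243): 8 bp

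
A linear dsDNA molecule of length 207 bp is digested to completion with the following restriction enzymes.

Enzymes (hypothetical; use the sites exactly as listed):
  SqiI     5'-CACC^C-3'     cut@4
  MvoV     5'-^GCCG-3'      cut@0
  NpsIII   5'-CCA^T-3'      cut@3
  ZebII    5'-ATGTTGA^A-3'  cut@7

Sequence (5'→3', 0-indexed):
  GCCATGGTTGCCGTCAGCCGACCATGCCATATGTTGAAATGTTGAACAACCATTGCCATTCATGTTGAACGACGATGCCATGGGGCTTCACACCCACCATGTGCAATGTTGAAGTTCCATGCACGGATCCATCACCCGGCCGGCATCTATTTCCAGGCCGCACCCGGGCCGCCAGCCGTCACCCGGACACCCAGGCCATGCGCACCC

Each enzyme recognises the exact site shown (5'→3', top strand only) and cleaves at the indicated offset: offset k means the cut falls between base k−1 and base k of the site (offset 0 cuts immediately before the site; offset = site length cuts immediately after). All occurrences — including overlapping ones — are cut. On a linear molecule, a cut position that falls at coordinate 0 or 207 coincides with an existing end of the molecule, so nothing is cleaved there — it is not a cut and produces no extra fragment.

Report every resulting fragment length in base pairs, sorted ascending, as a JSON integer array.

[1,2,3,4,5,5,5,5,6,7,7,7,7,7,8,8,8,8,8,8,9,10,12,12,13,14,18]

Scan for sites:
  SqiI CACCC/4: at [90, 132, 160, 179, 187, 202] ⇒ [94, 136, 164, 183, 191, 206]
  MvoV GCCG/0: at [9, 16, 138, 156, 167, 174] ⇒ [9, 16, 138, 156, 167, 174]
  NpsIII CCAT/3: at [1, 21, 26, 49, 55, 77, 96, 116, 128, 195] ⇒ [4, 24, 29, 52, 58, 80, 99, 119, 131, 198]
  ZebII ATGTTGAA/7: at [30, 38, 61, 105] ⇒ [37, 45, 68, 112]

All cut coordinates (distinct, sorted): [4, 9, 16, 24, 29, 37, 45, 52, 58, 68, 80, 94, 99, 112, 119, 131, 136, 138, 156, 164, 167, 174, 183, 191, 198, 206]

Fragments:
  [0,4): 4 bp
  [4,9): 5 bp
  [9,16): 7 bp
  [16,24): 8 bp
  [24,29): 5 bp
  [29,37): 8 bp
  [37,45): 8 bp
  [45,52): 7 bp
  [52,58): 6 bp
  [58,68): 10 bp
  [68,80): 12 bp
  [80,94): 14 bp
  [94,99): 5 bp
  [99,112): 13 bp
  [112,119): 7 bp
  [119,131): 12 bp
  [131,136): 5 bp
  [136,138): 2 bp
  [138,156): 18 bp
  [156,164): 8 bp
  [164,167): 3 bp
  [167,174): 7 bp
  [174,183): 9 bp
  [183,191): 8 bp
  [191,198): 7 bp
  [198,206): 8 bp
  [206,207): 1 bp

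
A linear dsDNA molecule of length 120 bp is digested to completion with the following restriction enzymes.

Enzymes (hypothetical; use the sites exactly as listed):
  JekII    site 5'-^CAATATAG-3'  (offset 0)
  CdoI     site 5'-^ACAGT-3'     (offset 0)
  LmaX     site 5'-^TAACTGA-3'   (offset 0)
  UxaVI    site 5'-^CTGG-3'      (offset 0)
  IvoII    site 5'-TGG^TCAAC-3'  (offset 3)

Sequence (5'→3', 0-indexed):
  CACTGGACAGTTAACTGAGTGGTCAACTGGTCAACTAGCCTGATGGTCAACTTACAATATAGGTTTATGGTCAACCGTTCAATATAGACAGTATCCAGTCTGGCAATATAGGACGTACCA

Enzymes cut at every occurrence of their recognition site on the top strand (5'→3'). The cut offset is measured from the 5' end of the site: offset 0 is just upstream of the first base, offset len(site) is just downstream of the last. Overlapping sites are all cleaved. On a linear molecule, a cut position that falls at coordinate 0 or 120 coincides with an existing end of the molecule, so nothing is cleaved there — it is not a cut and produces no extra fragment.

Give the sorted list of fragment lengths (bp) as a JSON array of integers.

Scan for sites:
  JekII (CAATATAG, off=0): starts [54, 79, 103] → cuts [54, 79, 103]
  CdoI (ACAGT, off=0): starts [6, 87] → cuts [6, 87]
  LmaX (TAACTGA, off=0): starts [11] → cuts [11]
  UxaVI (CTGG, off=0): starts [2, 26, 99] → cuts [2, 26, 99]
  IvoII (TGGTCAAC, off=3): starts [19, 27, 43, 67] → cuts [22, 30, 46, 70]

All cut coordinates (distinct, sorted): [2, 6, 11, 22, 26, 30, 46, 54, 70, 79, 87, 99, 103]

Fragments:
  [0,2): 2 bp
  [2,6): 4 bp
  [6,11): 5 bp
  [11,22): 11 bp
  [22,26): 4 bp
  [26,30): 4 bp
  [30,46): 16 bp
  [46,54): 8 bp
  [54,70): 16 bp
  [70,79): 9 bp
  [79,87): 8 bp
  [87,99): 12 bp
  [99,103): 4 bp
  [103,120): 17 bp

[2,4,4,4,4,5,8,8,9,11,12,16,16,17]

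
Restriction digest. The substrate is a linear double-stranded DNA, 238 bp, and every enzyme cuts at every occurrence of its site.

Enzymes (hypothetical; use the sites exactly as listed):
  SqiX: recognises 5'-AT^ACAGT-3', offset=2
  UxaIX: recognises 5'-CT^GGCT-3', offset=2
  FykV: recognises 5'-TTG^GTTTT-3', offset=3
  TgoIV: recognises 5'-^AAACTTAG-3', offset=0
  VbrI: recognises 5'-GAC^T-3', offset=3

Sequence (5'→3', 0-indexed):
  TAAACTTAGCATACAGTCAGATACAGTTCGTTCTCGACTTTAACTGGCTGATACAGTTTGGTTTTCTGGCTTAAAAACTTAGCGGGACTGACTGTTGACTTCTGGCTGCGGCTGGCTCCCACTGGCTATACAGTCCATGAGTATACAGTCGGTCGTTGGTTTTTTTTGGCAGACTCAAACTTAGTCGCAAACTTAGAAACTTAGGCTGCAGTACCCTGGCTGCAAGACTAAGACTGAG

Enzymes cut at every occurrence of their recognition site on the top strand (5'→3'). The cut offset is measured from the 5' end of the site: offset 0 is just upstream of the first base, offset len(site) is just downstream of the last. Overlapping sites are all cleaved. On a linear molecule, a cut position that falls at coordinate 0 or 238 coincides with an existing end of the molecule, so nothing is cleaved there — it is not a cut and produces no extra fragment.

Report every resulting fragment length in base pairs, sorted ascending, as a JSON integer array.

Per-enzyme occurrences:
  SqiX (ATACAGT, off=2): starts [10, 20, 50, 127, 142] → cuts [12, 22, 52, 129, 144]
  UxaIX (CTGGCT, off=2): starts [43, 65, 101, 111, 121, 215] → cuts [45, 67, 103, 113, 123, 217]
  FykV (TTGGTTTT, off=3): starts [57, 155] → cuts [60, 158]
  TgoIV (AAACTTAG, off=0): starts [1, 74, 176, 188, 196] → cuts [1, 74, 176, 188, 196]
  VbrI (GACT, off=3): starts [35, 85, 89, 96, 171, 225, 231] → cuts [38, 88, 92, 99, 174, 228, 234]

Pooled cuts: [1, 12, 22, 38, 45, 52, 60, 67, 74, 88, 92, 99, 103, 113, 123, 129, 144, 158, 174, 176, 188, 196, 217, 228, 234]

Fragments:
  [0,1): 1 bp
  [1,12): 11 bp
  [12,22): 10 bp
  [22,38): 16 bp
  [38,45): 7 bp
  [45,52): 7 bp
  [52,60): 8 bp
  [60,67): 7 bp
  [67,74): 7 bp
  [74,88): 14 bp
  [88,92): 4 bp
  [92,99): 7 bp
  [99,103): 4 bp
  [103,113): 10 bp
  [113,123): 10 bp
  [123,129): 6 bp
  [129,144): 15 bp
  [144,158): 14 bp
  [158,174): 16 bp
  [174,176): 2 bp
  [176,188): 12 bp
  [188,196): 8 bp
  [196,217): 21 bp
  [217,228): 11 bp
  [228,234): 6 bp
  [234,238): 4 bp

[1,2,4,4,4,6,6,7,7,7,7,7,8,8,10,10,10,11,11,12,14,14,15,16,16,21]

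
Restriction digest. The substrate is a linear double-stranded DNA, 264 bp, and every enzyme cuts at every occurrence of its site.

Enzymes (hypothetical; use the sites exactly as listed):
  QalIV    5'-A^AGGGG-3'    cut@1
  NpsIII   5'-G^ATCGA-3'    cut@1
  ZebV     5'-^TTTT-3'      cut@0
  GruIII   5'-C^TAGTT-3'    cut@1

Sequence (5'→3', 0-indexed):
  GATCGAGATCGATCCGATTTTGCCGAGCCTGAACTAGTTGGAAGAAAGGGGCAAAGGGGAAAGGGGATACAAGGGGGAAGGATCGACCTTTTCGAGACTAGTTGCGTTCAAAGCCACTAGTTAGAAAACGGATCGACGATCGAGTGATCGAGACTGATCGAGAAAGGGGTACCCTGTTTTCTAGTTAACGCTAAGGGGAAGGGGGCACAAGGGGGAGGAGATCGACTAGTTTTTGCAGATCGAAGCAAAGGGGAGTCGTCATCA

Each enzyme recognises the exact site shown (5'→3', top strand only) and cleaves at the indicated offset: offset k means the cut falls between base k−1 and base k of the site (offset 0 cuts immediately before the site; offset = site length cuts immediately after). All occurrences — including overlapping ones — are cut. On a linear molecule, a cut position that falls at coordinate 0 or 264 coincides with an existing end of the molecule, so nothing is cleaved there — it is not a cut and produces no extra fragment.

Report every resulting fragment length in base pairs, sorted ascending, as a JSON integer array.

[1,1,3,5,6,6,6,7,7,7,8,8,8,8,10,10,10,10,10,10,10,11,12,12,12,14,16,17,19]

Scan for sites:
  QalIV (AAGGGG, off=1): starts [45, 53, 60, 70, 163, 192, 198, 208, 247] → cuts [46, 54, 61, 71, 164, 193, 199, 209, 248]
  NpsIII (GATCGA, off=1): starts [0, 6, 80, 130, 137, 145, 155, 219, 237] → cuts [1, 7, 81, 131, 138, 146, 156, 220, 238]
  ZebV (TTTT, off=0): starts [17, 88, 176, 229, 230] → cuts [17, 88, 176, 229, 230]
  GruIII (CTAGTT, off=1): starts [33, 97, 116, 180, 225] → cuts [34, 98, 117, 181, 226]

Pooled cuts: [1, 7, 17, 34, 46, 54, 61, 71, 81, 88, 98, 117, 131, 138, 146, 156, 164, 176, 181, 193, 199, 209, 220, 226, 229, 230, 238, 248]

Fragment lengths:
  [0,1): 1 bp
  [1,7): 6 bp
  [7,17): 10 bp
  [17,34): 17 bp
  [34,46): 12 bp
  [46,54): 8 bp
  [54,61): 7 bp
  [61,71): 10 bp
  [71,81): 10 bp
  [81,88): 7 bp
  [88,98): 10 bp
  [98,117): 19 bp
  [117,131): 14 bp
  [131,138): 7 bp
  [138,146): 8 bp
  [146,156): 10 bp
  [156,164): 8 bp
  [164,176): 12 bp
  [176,181): 5 bp
  [181,193): 12 bp
  [193,199): 6 bp
  [199,209): 10 bp
  [209,220): 11 bp
  [220,226): 6 bp
  [226,229): 3 bp
  [229,230): 1 bp
  [230,238): 8 bp
  [238,248): 10 bp
  [248,264): 16 bp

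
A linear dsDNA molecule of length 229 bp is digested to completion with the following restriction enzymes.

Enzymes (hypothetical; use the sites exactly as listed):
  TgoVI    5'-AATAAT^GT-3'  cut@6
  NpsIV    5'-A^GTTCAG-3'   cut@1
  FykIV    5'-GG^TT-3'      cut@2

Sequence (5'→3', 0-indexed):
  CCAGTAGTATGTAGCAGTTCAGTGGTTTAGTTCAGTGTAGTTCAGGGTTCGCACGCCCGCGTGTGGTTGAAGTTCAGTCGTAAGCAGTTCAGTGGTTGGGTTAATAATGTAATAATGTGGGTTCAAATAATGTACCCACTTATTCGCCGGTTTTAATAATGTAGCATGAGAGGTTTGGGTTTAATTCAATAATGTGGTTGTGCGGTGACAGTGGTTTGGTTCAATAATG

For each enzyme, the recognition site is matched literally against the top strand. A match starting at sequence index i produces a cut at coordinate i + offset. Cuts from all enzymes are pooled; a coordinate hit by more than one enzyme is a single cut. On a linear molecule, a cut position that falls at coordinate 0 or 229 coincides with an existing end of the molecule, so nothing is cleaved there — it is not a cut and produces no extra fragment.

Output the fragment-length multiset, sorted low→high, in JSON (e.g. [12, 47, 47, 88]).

[4,4,5,5,5,5,6,8,8,8,9,9,10,10,10,10,13,14,15,16,17,19,19]

Site scan:
  TgoVI (AATAATGT, off=6): starts [102, 110, 125, 154, 187] → cuts [108, 116, 131, 160, 193]
  NpsIV (AGTTCAG, off=1): starts [15, 28, 38, 70, 85] → cuts [16, 29, 39, 71, 86]
  FykIV (GGTT, off=2): starts [23, 45, 64, 93, 98, 119, 148, 171, 177, 195, 212, 217] → cuts [25, 47, 66, 95, 100, 121, 150, 173, 179, 197, 214, 219]

Pooled cuts: [16, 25, 29, 39, 47, 66, 71, 86, 95, 100, 108, 116, 121, 131, 150, 160, 173, 179, 193, 197, 214, 219]

Fragments:
  [0,16): 16 bp
  [16,25): 9 bp
  [25,29): 4 bp
  [29,39): 10 bp
  [39,47): 8 bp
  [47,66): 19 bp
  [66,71): 5 bp
  [71,86): 15 bp
  [86,95): 9 bp
  [95,100): 5 bp
  [100,108): 8 bp
  [108,116): 8 bp
  [116,121): 5 bp
  [121,131): 10 bp
  [131,150): 19 bp
  [150,160): 10 bp
  [160,173): 13 bp
  [173,179): 6 bp
  [179,193): 14 bp
  [193,197): 4 bp
  [197,214): 17 bp
  [214,219): 5 bp
  [219,229): 10 bp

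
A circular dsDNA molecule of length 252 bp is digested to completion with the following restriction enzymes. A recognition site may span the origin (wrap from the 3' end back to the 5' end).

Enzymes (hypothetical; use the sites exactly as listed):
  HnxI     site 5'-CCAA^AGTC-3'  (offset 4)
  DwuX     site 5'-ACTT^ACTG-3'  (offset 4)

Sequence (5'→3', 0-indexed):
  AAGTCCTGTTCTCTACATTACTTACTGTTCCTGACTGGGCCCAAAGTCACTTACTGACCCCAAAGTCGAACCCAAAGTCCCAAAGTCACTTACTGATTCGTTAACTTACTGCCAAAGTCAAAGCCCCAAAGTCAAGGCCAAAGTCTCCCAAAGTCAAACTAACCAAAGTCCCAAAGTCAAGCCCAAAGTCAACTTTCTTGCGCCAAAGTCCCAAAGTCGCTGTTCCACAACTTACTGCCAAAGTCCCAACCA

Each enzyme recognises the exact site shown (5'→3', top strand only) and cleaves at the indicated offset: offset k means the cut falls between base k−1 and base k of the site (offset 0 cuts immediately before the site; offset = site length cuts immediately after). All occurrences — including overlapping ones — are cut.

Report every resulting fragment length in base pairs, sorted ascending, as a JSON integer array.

[8,8,8,8,8,8,8,10,11,12,12,12,12,14,15,16,19,20,21,22]

Scan for sites:
  HnxI (CCAAAGTC, off=4): starts [40, 59, 71, 79, 111, 125, 137, 147, 162, 170, 182, 202, 210, 237, 249] → cuts [1, 44, 63, 75, 83, 115, 129, 141, 151, 166, 174, 186, 206, 214, 241]
  DwuX (ACTTACTG, off=4): starts [19, 48, 87, 103, 229] → cuts [23, 52, 91, 107, 233]

All cut coordinates (distinct, sorted): [1, 23, 44, 52, 63, 75, 83, 91, 107, 115, 129, 141, 151, 166, 174, 186, 206, 214, 233, 241]

Fragment lengths:
  1→23: 22 bp
  23→44: 21 bp
  44→52: 8 bp
  52→63: 11 bp
  63→75: 12 bp
  75→83: 8 bp
  83→91: 8 bp
  91→107: 16 bp
  107→115: 8 bp
  115→129: 14 bp
  129→141: 12 bp
  141→151: 10 bp
  151→166: 15 bp
  166→174: 8 bp
  174→186: 12 bp
  186→206: 20 bp
  206→214: 8 bp
  214→233: 19 bp
  233→241: 8 bp
  241→1 (wrap): 252-241+1 = 12 bp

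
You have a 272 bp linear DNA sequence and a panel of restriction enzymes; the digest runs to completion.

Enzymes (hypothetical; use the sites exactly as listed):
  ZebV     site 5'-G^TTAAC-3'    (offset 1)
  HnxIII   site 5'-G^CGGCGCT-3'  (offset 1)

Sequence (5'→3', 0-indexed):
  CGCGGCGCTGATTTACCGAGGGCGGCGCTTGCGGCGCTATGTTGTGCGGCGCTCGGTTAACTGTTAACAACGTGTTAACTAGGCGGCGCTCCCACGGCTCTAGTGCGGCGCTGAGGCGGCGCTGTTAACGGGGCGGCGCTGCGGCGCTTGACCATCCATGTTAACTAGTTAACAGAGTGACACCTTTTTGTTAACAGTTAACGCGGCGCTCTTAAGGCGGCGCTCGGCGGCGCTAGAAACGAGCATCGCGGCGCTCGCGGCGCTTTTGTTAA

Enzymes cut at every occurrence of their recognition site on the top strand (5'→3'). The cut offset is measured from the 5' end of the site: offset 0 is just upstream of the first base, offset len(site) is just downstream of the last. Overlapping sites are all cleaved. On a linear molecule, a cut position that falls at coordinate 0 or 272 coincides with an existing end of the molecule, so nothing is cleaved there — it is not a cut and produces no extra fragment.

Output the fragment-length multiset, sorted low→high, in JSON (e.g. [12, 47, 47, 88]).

[2,6,7,7,8,8,8,9,9,9,9,10,10,11,11,14,15,15,19,20,21,22,22]

Per-enzyme occurrences:
  ZebV GTTAAC/1: at [55, 62, 73, 123, 159, 167, 189, 196] ⇒ [56, 63, 74, 124, 160, 168, 190, 197]
  HnxIII GCGGCGCT/1: at [1, 21, 30, 45, 82, 104, 115, 132, 140, 202, 216, 226, 247, 256] ⇒ [2, 22, 31, 46, 83, 105, 116, 133, 141, 203, 217, 227, 248, 257]

Pooled cuts: [2, 22, 31, 46, 56, 63, 74, 83, 105, 116, 124, 133, 141, 160, 168, 190, 197, 203, 217, 227, 248, 257]

Fragment lengths:
  [0,2): 2 bp
  [2,22): 20 bp
  [22,31): 9 bp
  [31,46): 15 bp
  [46,56): 10 bp
  [56,63): 7 bp
  [63,74): 11 bp
  [74,83): 9 bp
  [83,105): 22 bp
  [105,116): 11 bp
  [116,124): 8 bp
  [124,133): 9 bp
  [133,141): 8 bp
  [141,160): 19 bp
  [160,168): 8 bp
  [168,190): 22 bp
  [190,197): 7 bp
  [197,203): 6 bp
  [203,217): 14 bp
  [217,227): 10 bp
  [227,248): 21 bp
  [248,257): 9 bp
  [257,272): 15 bp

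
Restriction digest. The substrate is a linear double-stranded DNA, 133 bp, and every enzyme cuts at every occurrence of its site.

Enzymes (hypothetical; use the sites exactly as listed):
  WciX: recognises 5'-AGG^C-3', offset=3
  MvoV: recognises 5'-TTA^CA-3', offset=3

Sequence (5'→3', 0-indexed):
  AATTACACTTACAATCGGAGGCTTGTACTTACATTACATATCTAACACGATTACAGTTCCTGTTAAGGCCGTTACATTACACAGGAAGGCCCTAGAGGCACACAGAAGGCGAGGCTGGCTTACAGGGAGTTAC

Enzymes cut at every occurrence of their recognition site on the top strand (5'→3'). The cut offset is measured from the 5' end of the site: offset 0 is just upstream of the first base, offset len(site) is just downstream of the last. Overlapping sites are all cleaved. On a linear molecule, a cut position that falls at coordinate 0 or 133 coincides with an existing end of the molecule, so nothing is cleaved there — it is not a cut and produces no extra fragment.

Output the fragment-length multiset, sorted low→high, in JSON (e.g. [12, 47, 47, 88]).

Per-enzyme occurrences:
  WciX AGGC/3: at [18, 65, 86, 95, 106, 111] ⇒ [21, 68, 89, 98, 109, 114]
  MvoV TTACA/3: at [2, 8, 28, 33, 50, 71, 76, 119] ⇒ [5, 11, 31, 36, 53, 74, 79, 122]

Pooled cuts: [5, 11, 21, 31, 36, 53, 68, 74, 79, 89, 98, 109, 114, 122]

Fragment lengths:
  [0,5): 5 bp
  [5,11): 6 bp
  [11,21): 10 bp
  [21,31): 10 bp
  [31,36): 5 bp
  [36,53): 17 bp
  [53,68): 15 bp
  [68,74): 6 bp
  [74,79): 5 bp
  [79,89): 10 bp
  [89,98): 9 bp
  [98,109): 11 bp
  [109,114): 5 bp
  [114,122): 8 bp
  [122,133): 11 bp

[5,5,5,5,6,6,8,9,10,10,10,11,11,15,17]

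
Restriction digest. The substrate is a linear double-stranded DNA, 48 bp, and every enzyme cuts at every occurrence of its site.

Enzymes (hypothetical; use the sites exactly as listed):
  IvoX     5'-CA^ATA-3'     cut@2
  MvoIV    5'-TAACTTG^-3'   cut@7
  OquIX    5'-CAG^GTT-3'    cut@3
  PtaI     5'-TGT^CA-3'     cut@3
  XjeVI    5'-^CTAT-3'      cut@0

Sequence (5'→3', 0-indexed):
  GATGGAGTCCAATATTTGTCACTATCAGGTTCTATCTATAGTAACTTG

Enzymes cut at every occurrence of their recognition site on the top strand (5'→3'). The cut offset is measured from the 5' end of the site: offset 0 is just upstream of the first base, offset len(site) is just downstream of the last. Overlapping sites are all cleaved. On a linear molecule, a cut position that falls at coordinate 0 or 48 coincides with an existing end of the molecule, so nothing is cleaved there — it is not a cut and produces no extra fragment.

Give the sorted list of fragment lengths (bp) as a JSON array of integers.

[2,3,4,7,8,11,13]

Site scan:
  IvoX CAATA/2: at [9] ⇒ [11]
  MvoIV TAACTTG/7: at [41] ⇒ [] (position 48 is a terminus of the linear molecule — no cut)
  OquIX CAGGTT/3: at [25] ⇒ [28]
  PtaI TGTCA/3: at [16] ⇒ [19]
  XjeVI CTAT/0: at [21, 31, 35] ⇒ [21, 31, 35]

All cut coordinates (distinct, sorted): [11, 19, 21, 28, 31, 35]

Fragments:
  [0,11): 11 bp
  [11,19): 8 bp
  [19,21): 2 bp
  [21,28): 7 bp
  [28,31): 3 bp
  [31,35): 4 bp
  [35,48): 13 bp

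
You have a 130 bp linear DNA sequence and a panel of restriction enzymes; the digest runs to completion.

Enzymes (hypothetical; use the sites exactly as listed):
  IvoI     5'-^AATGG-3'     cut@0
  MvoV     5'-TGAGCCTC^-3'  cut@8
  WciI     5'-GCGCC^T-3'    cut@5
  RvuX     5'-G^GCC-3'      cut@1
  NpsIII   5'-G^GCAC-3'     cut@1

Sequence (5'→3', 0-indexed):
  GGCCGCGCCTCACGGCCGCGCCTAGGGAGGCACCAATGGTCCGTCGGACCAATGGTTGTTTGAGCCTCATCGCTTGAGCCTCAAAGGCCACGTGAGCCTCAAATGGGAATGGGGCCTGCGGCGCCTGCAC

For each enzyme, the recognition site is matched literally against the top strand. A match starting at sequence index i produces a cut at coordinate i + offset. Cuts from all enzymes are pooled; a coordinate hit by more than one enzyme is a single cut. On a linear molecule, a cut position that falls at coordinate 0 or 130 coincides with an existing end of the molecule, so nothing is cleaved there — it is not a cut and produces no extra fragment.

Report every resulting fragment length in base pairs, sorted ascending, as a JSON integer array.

Per-enzyme occurrences:
  IvoI (AATGG, off=0): starts [34, 50, 101, 107] → cuts [34, 50, 101, 107]
  MvoV (TGAGCCTC, off=8): starts [60, 74, 92] → cuts [68, 82, 100]
  WciI (GCGCCT, off=5): starts [4, 17, 120] → cuts [9, 22, 125]
  RvuX (GGCC, off=1): starts [0, 13, 85, 112] → cuts [1, 14, 86, 113]
  NpsIII (GGCAC, off=1): starts [28] → cuts [29]

Pooled cuts: [1, 9, 14, 22, 29, 34, 50, 68, 82, 86, 100, 101, 107, 113, 125]

Fragments:
  [0,1): 1 bp
  [1,9): 8 bp
  [9,14): 5 bp
  [14,22): 8 bp
  [22,29): 7 bp
  [29,34): 5 bp
  [34,50): 16 bp
  [50,68): 18 bp
  [68,82): 14 bp
  [82,86): 4 bp
  [86,100): 14 bp
  [100,101): 1 bp
  [101,107): 6 bp
  [107,113): 6 bp
  [113,125): 12 bp
  [125,130): 5 bp

[1,1,4,5,5,5,6,6,7,8,8,12,14,14,16,18]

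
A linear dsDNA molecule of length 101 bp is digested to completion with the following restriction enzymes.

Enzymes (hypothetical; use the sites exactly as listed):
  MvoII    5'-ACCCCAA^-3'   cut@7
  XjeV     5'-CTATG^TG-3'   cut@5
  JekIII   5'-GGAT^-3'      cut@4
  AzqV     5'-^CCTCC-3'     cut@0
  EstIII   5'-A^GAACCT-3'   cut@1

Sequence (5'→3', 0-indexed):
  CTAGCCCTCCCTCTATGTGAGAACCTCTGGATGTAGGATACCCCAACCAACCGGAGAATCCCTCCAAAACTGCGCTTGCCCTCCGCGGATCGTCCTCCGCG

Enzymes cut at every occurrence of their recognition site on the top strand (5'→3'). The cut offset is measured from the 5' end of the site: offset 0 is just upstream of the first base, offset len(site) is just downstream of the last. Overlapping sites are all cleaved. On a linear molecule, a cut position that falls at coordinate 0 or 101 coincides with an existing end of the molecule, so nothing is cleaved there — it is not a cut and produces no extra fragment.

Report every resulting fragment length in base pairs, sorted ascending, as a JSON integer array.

Site scan:
  MvoII (ACCCCAA, off=7): starts [39] → cuts [46]
  XjeV (CTATGTG, off=5): starts [12] → cuts [17]
  JekIII (GGAT, off=4): starts [28, 35, 86] → cuts [32, 39, 90]
  AzqV (CCTCC, off=0): starts [5, 60, 79, 93] → cuts [5, 60, 79, 93]
  EstIII (AGAACCT, off=1): starts [19] → cuts [20]

All cut coordinates (distinct, sorted): [5, 17, 20, 32, 39, 46, 60, 79, 90, 93]

Fragments:
  [0,5): 5 bp
  [5,17): 12 bp
  [17,20): 3 bp
  [20,32): 12 bp
  [32,39): 7 bp
  [39,46): 7 bp
  [46,60): 14 bp
  [60,79): 19 bp
  [79,90): 11 bp
  [90,93): 3 bp
  [93,101): 8 bp

[3,3,5,7,7,8,11,12,12,14,19]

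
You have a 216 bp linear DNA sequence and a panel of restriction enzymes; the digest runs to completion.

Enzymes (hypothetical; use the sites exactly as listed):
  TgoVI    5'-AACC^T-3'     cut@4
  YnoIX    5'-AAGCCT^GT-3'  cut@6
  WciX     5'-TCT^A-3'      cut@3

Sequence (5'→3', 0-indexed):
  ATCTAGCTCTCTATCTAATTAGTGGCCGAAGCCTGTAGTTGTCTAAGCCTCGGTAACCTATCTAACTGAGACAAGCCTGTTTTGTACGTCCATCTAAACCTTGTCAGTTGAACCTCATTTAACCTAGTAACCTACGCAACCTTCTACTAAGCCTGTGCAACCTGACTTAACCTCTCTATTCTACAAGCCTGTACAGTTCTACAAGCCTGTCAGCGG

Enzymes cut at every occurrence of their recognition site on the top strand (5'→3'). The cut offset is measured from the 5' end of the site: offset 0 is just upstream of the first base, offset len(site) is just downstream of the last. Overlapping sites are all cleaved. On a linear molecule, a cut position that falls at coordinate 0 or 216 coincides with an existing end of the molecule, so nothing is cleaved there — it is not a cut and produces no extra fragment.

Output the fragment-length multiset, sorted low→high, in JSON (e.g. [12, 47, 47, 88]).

Site scan:
  TgoVI AACCT/4: at [54, 96, 110, 120, 128, 137, 158, 168] ⇒ [58, 100, 114, 124, 132, 141, 162, 172]
  YnoIX AAGCCTGT/6: at [28, 72, 148, 184, 202] ⇒ [34, 78, 154, 190, 208]
  WciX TCTA/3: at [1, 9, 13, 41, 60, 92, 142, 174, 179, 197] ⇒ [4, 12, 16, 44, 63, 95, 145, 177, 182, 200]

All cut coordinates (distinct, sorted): [4, 12, 16, 34, 44, 58, 63, 78, 95, 100, 114, 124, 132, 141, 145, 154, 162, 172, 177, 182, 190, 200, 208]

Fragment lengths:
  [0,4): 4 bp
  [4,12): 8 bp
  [12,16): 4 bp
  [16,34): 18 bp
  [34,44): 10 bp
  [44,58): 14 bp
  [58,63): 5 bp
  [63,78): 15 bp
  [78,95): 17 bp
  [95,100): 5 bp
  [100,114): 14 bp
  [114,124): 10 bp
  [124,132): 8 bp
  [132,141): 9 bp
  [141,145): 4 bp
  [145,154): 9 bp
  [154,162): 8 bp
  [162,172): 10 bp
  [172,177): 5 bp
  [177,182): 5 bp
  [182,190): 8 bp
  [190,200): 10 bp
  [200,208): 8 bp
  [208,216): 8 bp

[4,4,4,5,5,5,5,8,8,8,8,8,8,9,9,10,10,10,10,14,14,15,17,18]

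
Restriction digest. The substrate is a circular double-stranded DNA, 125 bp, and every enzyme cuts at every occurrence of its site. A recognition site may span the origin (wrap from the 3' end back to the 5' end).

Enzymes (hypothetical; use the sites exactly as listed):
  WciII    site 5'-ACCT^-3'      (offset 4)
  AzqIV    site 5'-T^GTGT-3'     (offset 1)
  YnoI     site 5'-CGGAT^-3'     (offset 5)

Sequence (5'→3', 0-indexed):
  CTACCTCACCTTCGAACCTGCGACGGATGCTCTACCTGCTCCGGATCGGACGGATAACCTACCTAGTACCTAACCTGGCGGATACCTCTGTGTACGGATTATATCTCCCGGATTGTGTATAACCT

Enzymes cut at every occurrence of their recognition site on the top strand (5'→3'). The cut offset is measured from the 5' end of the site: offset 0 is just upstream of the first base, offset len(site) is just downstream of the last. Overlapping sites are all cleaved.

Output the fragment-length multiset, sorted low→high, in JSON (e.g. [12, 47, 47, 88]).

Per-enzyme occurrences:
  WciII (ACCT, off=4): starts [2, 7, 15, 33, 56, 60, 67, 72, 83, 121] → cuts [0, 6, 11, 19, 37, 60, 64, 71, 76, 87]
  AzqIV (TGTGT, off=1): starts [88, 113] → cuts [89, 114]
  YnoI (CGGAT, off=5): starts [23, 41, 50, 78, 94, 108] → cuts [28, 46, 55, 83, 99, 113]

Pooled cuts: [0, 6, 11, 19, 28, 37, 46, 55, 60, 64, 71, 76, 83, 87, 89, 99, 113, 114]

Fragment lengths:
  0→6: 6 bp
  6→11: 5 bp
  11→19: 8 bp
  19→28: 9 bp
  28→37: 9 bp
  37→46: 9 bp
  46→55: 9 bp
  55→60: 5 bp
  60→64: 4 bp
  64→71: 7 bp
  71→76: 5 bp
  76→83: 7 bp
  83→87: 4 bp
  87→89: 2 bp
  89→99: 10 bp
  99→113: 14 bp
  113→114: 1 bp
  114→0 (wrap): 125-114+0 = 11 bp

[1,2,4,4,5,5,5,6,7,7,8,9,9,9,9,10,11,14]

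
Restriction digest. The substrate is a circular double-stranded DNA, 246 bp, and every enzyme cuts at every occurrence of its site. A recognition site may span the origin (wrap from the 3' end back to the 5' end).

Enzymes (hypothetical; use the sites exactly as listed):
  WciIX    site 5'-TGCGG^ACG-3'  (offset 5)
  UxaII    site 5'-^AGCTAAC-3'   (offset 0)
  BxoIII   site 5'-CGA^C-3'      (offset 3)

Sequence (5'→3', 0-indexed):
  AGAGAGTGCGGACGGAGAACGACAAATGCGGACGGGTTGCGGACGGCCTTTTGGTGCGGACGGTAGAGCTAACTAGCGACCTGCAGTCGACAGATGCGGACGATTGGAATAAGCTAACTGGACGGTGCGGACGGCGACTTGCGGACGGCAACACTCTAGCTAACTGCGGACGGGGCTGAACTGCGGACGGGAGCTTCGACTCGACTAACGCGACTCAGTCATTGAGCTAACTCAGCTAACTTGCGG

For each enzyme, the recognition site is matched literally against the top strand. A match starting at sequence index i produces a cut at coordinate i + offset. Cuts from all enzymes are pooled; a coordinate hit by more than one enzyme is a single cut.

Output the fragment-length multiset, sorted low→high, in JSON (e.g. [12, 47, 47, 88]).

[5,7,7,7,9,9,9,9,11,11,11,11,12,12,13,13,13,17,17,19,24]

Scan for sites:
  WciIX TGCGGACG/5: at [6, 26, 37, 54, 94, 125, 139, 164, 181] ⇒ [11, 31, 42, 59, 99, 130, 144, 169, 186]
  UxaII AGCTAAC/0: at [66, 111, 157, 224, 233] ⇒ [66, 111, 157, 224, 233]
  BxoIII CGAC/3: at [19, 76, 87, 134, 196, 201, 210] ⇒ [22, 79, 90, 137, 199, 204, 213]

Pooled cuts: [11, 22, 31, 42, 59, 66, 79, 90, 99, 111, 130, 137, 144, 157, 169, 186, 199, 204, 213, 224, 233]

Fragment lengths:
  11→22: 11 bp
  22→31: 9 bp
  31→42: 11 bp
  42→59: 17 bp
  59→66: 7 bp
  66→79: 13 bp
  79→90: 11 bp
  90→99: 9 bp
  99→111: 12 bp
  111→130: 19 bp
  130→137: 7 bp
  137→144: 7 bp
  144→157: 13 bp
  157→169: 12 bp
  169→186: 17 bp
  186→199: 13 bp
  199→204: 5 bp
  204→213: 9 bp
  213→224: 11 bp
  224→233: 9 bp
  233→11 (wrap): 246-233+11 = 24 bp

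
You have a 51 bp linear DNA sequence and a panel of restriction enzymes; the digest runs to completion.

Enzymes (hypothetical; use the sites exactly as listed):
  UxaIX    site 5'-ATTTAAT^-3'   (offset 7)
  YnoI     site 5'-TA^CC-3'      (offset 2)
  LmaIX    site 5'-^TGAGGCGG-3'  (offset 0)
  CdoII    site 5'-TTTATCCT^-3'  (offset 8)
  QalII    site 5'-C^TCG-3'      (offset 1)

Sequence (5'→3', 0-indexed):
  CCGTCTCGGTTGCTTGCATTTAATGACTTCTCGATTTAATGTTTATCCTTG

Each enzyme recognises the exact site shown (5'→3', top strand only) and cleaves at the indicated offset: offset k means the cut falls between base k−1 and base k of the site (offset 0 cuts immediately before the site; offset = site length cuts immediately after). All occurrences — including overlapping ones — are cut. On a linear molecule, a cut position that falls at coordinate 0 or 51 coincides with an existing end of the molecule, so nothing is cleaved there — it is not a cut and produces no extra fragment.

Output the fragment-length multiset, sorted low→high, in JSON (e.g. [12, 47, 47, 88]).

Per-enzyme occurrences:
  UxaIX (ATTTAAT, off=7): starts [17, 33] → cuts [24, 40]
  YnoI (TACC, off=2): no sites
  LmaIX (TGAGGCGG, off=0): no sites
  CdoII (TTTATCCT, off=8): starts [41] → cuts [49]
  QalII (CTCG, off=1): starts [4, 29] → cuts [5, 30]

All cut coordinates (distinct, sorted): [5, 24, 30, 40, 49]

Fragment lengths:
  [0,5): 5 bp
  [5,24): 19 bp
  [24,30): 6 bp
  [30,40): 10 bp
  [40,49): 9 bp
  [49,51): 2 bp

[2,5,6,9,10,19]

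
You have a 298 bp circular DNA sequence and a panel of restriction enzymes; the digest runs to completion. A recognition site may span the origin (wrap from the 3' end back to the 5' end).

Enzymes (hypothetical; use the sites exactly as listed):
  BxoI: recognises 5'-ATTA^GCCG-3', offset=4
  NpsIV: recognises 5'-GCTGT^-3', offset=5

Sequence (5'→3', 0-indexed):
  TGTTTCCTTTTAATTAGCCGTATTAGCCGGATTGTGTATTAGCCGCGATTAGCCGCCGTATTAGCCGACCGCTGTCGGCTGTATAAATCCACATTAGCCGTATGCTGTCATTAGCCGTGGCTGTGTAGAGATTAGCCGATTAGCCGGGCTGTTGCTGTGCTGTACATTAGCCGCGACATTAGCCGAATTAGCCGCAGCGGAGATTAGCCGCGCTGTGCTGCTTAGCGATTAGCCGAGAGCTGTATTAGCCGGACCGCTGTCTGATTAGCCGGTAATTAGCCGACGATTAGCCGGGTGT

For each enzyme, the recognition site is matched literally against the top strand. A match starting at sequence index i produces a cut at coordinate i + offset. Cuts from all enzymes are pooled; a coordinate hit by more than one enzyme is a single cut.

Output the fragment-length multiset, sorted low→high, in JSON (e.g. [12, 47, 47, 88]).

[4,5,5,6,6,7,7,8,9,9,10,10,10,10,11,11,11,12,12,12,12,12,13,14,15,16,16,25]

Scan for sites:
  BxoI (ATTAGCCG, off=4): starts [12, 21, 37, 47, 59, 92, 109, 130, 138, 165, 177, 186, 202, 227, 243, 263, 274, 285] → cuts [16, 25, 41, 51, 63, 96, 113, 134, 142, 169, 181, 190, 206, 231, 247, 267, 278, 289]
  NpsIV (GCTGT, off=5): starts [70, 77, 103, 119, 147, 153, 158, 211, 238, 255] → cuts [75, 82, 108, 124, 152, 158, 163, 216, 243, 260]

Pooled cuts: [16, 25, 41, 51, 63, 75, 82, 96, 108, 113, 124, 134, 142, 152, 158, 163, 169, 181, 190, 206, 216, 231, 243, 247, 260, 267, 278, 289]

Fragment lengths:
  16→25: 9 bp
  25→41: 16 bp
  41→51: 10 bp
  51→63: 12 bp
  63→75: 12 bp
  75→82: 7 bp
  82→96: 14 bp
  96→108: 12 bp
  108→113: 5 bp
  113→124: 11 bp
  124→134: 10 bp
  134→142: 8 bp
  142→152: 10 bp
  152→158: 6 bp
  158→163: 5 bp
  163→169: 6 bp
  169→181: 12 bp
  181→190: 9 bp
  190→206: 16 bp
  206→216: 10 bp
  216→231: 15 bp
  231→243: 12 bp
  243→247: 4 bp
  247→260: 13 bp
  260→267: 7 bp
  267→278: 11 bp
  278→289: 11 bp
  289→16 (wrap): 298-289+16 = 25 bp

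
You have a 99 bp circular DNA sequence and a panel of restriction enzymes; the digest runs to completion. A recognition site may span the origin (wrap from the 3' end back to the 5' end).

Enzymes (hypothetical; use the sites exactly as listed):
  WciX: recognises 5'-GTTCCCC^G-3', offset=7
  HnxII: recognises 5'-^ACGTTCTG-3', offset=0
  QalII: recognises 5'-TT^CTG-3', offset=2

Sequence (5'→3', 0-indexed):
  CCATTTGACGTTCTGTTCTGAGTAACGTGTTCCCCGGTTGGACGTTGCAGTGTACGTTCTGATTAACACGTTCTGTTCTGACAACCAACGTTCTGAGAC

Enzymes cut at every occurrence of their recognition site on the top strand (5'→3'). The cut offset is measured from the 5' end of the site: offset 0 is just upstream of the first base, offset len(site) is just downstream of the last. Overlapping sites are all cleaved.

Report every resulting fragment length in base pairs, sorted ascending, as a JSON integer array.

Scan for sites:
  WciX GTTCCCCG/7: at [28] ⇒ [35]
  HnxII ACGTTCTG/0: at [7, 53, 67, 87] ⇒ [7, 53, 67, 87]
  QalII TTCTG/2: at [10, 15, 56, 70, 75, 90] ⇒ [12, 17, 58, 72, 77, 92]

Pooled cuts: [7, 12, 17, 35, 53, 58, 67, 72, 77, 87, 92]

Fragment lengths:
  7→12: 5 bp
  12→17: 5 bp
  17→35: 18 bp
  35→53: 18 bp
  53→58: 5 bp
  58→67: 9 bp
  67→72: 5 bp
  72→77: 5 bp
  77→87: 10 bp
  87→92: 5 bp
  92→7 (wrap): 99-92+7 = 14 bp

[5,5,5,5,5,5,9,10,14,18,18]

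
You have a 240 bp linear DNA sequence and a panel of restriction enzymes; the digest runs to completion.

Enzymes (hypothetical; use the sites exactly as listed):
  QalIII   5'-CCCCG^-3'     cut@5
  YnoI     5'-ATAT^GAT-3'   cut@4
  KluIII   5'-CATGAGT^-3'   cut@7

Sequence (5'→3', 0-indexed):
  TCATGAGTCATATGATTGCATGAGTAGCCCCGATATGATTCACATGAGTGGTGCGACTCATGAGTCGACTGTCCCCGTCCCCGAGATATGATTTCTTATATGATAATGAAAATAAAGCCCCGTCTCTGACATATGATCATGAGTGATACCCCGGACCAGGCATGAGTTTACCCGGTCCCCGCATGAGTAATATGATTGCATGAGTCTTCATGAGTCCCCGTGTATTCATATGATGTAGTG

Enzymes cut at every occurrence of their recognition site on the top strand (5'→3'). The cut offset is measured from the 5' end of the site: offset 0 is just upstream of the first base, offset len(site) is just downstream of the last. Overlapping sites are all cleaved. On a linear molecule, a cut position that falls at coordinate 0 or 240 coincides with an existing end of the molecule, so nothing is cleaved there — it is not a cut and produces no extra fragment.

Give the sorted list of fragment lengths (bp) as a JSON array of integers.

Site scan:
  QalIII CCCCG/5: at [27, 72, 78, 117, 148, 176, 215] ⇒ [32, 77, 83, 122, 153, 181, 220]
  YnoI ATATGAT/4: at [9, 32, 85, 97, 130, 189, 227] ⇒ [13, 36, 89, 101, 134, 193, 231]
  KluIII CATGAGT/7: at [1, 18, 42, 58, 137, 160, 181, 198, 208] ⇒ [8, 25, 49, 65, 144, 167, 188, 205, 215]

Pooled cuts: [8, 13, 25, 32, 36, 49, 65, 77, 83, 89, 101, 122, 134, 144, 153, 167, 181, 188, 193, 205, 215, 220, 231]

Fragment lengths:
  [0,8): 8 bp
  [8,13): 5 bp
  [13,25): 12 bp
  [25,32): 7 bp
  [32,36): 4 bp
  [36,49): 13 bp
  [49,65): 16 bp
  [65,77): 12 bp
  [77,83): 6 bp
  [83,89): 6 bp
  [89,101): 12 bp
  [101,122): 21 bp
  [122,134): 12 bp
  [134,144): 10 bp
  [144,153): 9 bp
  [153,167): 14 bp
  [167,181): 14 bp
  [181,188): 7 bp
  [188,193): 5 bp
  [193,205): 12 bp
  [205,215): 10 bp
  [215,220): 5 bp
  [220,231): 11 bp
  [231,240): 9 bp

[4,5,5,5,6,6,7,7,8,9,9,10,10,11,12,12,12,12,12,13,14,14,16,21]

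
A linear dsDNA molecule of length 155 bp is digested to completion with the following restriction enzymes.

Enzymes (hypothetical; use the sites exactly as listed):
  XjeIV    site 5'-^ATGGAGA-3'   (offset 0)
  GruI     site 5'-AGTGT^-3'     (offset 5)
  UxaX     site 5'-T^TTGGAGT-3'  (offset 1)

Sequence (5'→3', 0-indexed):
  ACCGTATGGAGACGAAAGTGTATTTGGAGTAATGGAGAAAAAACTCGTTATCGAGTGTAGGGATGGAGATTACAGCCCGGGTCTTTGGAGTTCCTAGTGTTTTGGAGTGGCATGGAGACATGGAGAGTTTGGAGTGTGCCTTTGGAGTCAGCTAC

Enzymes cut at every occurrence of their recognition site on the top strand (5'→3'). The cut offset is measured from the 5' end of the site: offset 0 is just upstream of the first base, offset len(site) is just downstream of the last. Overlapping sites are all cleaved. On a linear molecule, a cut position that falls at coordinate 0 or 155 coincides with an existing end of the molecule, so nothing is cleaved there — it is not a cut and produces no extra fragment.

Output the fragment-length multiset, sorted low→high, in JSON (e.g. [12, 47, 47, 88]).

Per-enzyme occurrences:
  XjeIV ATGGAGA/0: at [5, 31, 62, 111, 119] ⇒ [5, 31, 62, 111, 119]
  GruI AGTGT/5: at [16, 53, 95, 132] ⇒ [21, 58, 100, 137]
  UxaX TTTGGAGT/1: at [22, 83, 100, 127, 140] ⇒ [23, 84, 101, 128, 141]

Pooled cuts: [5, 21, 23, 31, 58, 62, 84, 100, 101, 111, 119, 128, 137, 141]

Fragments:
  [0,5): 5 bp
  [5,21): 16 bp
  [21,23): 2 bp
  [23,31): 8 bp
  [31,58): 27 bp
  [58,62): 4 bp
  [62,84): 22 bp
  [84,100): 16 bp
  [100,101): 1 bp
  [101,111): 10 bp
  [111,119): 8 bp
  [119,128): 9 bp
  [128,137): 9 bp
  [137,141): 4 bp
  [141,155): 14 bp

[1,2,4,4,5,8,8,9,9,10,14,16,16,22,27]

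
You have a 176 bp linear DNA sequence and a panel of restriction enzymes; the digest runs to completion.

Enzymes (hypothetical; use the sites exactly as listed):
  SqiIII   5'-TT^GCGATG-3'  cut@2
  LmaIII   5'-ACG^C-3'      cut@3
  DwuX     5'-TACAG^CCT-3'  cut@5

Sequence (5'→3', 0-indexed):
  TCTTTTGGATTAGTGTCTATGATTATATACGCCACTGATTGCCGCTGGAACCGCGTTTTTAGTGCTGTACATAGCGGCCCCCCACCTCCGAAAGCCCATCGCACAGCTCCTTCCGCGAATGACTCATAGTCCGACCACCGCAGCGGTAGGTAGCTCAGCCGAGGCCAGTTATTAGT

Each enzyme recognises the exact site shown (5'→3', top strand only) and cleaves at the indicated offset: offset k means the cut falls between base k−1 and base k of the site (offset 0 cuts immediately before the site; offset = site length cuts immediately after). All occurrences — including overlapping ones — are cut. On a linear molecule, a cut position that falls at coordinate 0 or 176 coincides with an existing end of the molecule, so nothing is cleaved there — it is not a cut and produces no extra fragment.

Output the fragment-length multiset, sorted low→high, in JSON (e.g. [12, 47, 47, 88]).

Site scan:
  SqiIII (TTGCGATG, off=2): no sites
  LmaIII (ACGC, off=3): starts [28] → cuts [31]
  DwuX (TACAGCCT, off=5): no sites

Pooled cuts: [31]

Fragments:
  [0,31): 31 bp
  [31,176): 145 bp

[31,145]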